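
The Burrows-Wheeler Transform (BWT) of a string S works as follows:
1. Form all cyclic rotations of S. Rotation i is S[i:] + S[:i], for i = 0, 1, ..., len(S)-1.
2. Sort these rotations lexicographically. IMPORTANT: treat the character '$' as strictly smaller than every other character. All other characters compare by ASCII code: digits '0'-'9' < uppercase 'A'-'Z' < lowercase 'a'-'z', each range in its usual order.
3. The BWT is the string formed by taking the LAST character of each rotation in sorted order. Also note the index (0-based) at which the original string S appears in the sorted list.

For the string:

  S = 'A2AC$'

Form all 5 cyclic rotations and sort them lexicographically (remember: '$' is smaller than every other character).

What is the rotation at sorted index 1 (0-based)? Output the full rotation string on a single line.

All 5 rotations (rotation i = S[i:]+S[:i]):
  rot[0] = A2AC$
  rot[1] = 2AC$A
  rot[2] = AC$A2
  rot[3] = C$A2A
  rot[4] = $A2AC
Sorted (with $ < everything):
  sorted[0] = $A2AC
  sorted[1] = 2AC$A
  sorted[2] = A2AC$
  sorted[3] = AC$A2
  sorted[4] = C$A2A
sorted[1] = 2AC$A

Answer: 2AC$A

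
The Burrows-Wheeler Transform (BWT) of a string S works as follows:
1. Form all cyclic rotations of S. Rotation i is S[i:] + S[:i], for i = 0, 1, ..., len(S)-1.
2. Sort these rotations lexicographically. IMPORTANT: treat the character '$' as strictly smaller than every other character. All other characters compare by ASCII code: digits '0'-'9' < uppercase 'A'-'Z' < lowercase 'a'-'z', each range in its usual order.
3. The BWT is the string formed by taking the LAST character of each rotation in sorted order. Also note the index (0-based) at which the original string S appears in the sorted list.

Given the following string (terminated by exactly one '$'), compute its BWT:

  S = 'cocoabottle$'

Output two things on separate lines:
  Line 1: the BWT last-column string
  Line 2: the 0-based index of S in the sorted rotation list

All 12 rotations (rotation i = S[i:]+S[:i]):
  rot[0] = cocoabottle$
  rot[1] = ocoabottle$c
  rot[2] = coabottle$co
  rot[3] = oabottle$coc
  rot[4] = abottle$coco
  rot[5] = bottle$cocoa
  rot[6] = ottle$cocoab
  rot[7] = ttle$cocoabo
  rot[8] = tle$cocoabot
  rot[9] = le$cocoabott
  rot[10] = e$cocoabottl
  rot[11] = $cocoabottle
Sorted (with $ < everything):
  sorted[0] = $cocoabottle  (last char: 'e')
  sorted[1] = abottle$coco  (last char: 'o')
  sorted[2] = bottle$cocoa  (last char: 'a')
  sorted[3] = coabottle$co  (last char: 'o')
  sorted[4] = cocoabottle$  (last char: '$')
  sorted[5] = e$cocoabottl  (last char: 'l')
  sorted[6] = le$cocoabott  (last char: 't')
  sorted[7] = oabottle$coc  (last char: 'c')
  sorted[8] = ocoabottle$c  (last char: 'c')
  sorted[9] = ottle$cocoab  (last char: 'b')
  sorted[10] = tle$cocoabot  (last char: 't')
  sorted[11] = ttle$cocoabo  (last char: 'o')
Last column: eoao$ltccbto
Original string S is at sorted index 4

Answer: eoao$ltccbto
4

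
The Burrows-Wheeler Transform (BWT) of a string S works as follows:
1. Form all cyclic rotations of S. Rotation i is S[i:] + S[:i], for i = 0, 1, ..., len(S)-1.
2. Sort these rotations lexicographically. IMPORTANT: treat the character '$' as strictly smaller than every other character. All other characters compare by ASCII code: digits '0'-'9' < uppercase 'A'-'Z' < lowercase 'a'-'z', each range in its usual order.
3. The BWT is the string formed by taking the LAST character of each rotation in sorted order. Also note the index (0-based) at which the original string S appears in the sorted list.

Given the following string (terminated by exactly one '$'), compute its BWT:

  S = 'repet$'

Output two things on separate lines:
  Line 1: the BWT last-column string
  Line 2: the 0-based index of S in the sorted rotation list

All 6 rotations (rotation i = S[i:]+S[:i]):
  rot[0] = repet$
  rot[1] = epet$r
  rot[2] = pet$re
  rot[3] = et$rep
  rot[4] = t$repe
  rot[5] = $repet
Sorted (with $ < everything):
  sorted[0] = $repet  (last char: 't')
  sorted[1] = epet$r  (last char: 'r')
  sorted[2] = et$rep  (last char: 'p')
  sorted[3] = pet$re  (last char: 'e')
  sorted[4] = repet$  (last char: '$')
  sorted[5] = t$repe  (last char: 'e')
Last column: trpe$e
Original string S is at sorted index 4

Answer: trpe$e
4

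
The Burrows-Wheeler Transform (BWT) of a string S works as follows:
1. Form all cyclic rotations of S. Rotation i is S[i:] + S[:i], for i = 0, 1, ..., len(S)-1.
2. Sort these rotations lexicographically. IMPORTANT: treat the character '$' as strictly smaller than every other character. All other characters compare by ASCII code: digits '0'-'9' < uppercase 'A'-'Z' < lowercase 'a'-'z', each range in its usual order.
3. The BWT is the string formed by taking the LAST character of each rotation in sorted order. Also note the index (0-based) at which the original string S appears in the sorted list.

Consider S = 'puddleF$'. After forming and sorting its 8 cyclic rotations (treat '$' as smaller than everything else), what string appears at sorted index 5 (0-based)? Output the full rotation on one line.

All 8 rotations (rotation i = S[i:]+S[:i]):
  rot[0] = puddleF$
  rot[1] = uddleF$p
  rot[2] = ddleF$pu
  rot[3] = dleF$pud
  rot[4] = leF$pudd
  rot[5] = eF$puddl
  rot[6] = F$puddle
  rot[7] = $puddleF
Sorted (with $ < everything):
  sorted[0] = $puddleF
  sorted[1] = F$puddle
  sorted[2] = ddleF$pu
  sorted[3] = dleF$pud
  sorted[4] = eF$puddl
  sorted[5] = leF$pudd
  sorted[6] = puddleF$
  sorted[7] = uddleF$p
sorted[5] = leF$pudd

Answer: leF$pudd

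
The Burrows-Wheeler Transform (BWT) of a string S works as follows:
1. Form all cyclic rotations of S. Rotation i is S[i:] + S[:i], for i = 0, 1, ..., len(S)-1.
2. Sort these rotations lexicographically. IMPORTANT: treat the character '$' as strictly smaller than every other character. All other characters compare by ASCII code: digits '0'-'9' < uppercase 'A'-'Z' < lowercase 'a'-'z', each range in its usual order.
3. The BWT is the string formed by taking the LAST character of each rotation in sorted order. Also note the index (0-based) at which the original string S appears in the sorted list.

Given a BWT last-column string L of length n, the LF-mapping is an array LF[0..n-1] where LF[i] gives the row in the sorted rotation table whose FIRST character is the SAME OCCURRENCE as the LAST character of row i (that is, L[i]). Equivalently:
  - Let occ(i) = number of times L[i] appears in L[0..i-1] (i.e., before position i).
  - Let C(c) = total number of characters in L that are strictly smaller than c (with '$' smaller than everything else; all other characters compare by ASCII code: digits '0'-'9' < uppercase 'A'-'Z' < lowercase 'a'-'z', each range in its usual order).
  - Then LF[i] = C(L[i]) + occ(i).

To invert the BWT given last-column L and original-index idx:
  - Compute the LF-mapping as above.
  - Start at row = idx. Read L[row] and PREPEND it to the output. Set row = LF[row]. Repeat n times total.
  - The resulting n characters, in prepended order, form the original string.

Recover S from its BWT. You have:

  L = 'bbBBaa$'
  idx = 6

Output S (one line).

LF mapping: 5 6 1 2 3 4 0
Walk LF starting at row 6, prepending L[row]:
  step 1: row=6, L[6]='$', prepend. Next row=LF[6]=0
  step 2: row=0, L[0]='b', prepend. Next row=LF[0]=5
  step 3: row=5, L[5]='a', prepend. Next row=LF[5]=4
  step 4: row=4, L[4]='a', prepend. Next row=LF[4]=3
  step 5: row=3, L[3]='B', prepend. Next row=LF[3]=2
  step 6: row=2, L[2]='B', prepend. Next row=LF[2]=1
  step 7: row=1, L[1]='b', prepend. Next row=LF[1]=6
Reversed output: bBBaab$

Answer: bBBaab$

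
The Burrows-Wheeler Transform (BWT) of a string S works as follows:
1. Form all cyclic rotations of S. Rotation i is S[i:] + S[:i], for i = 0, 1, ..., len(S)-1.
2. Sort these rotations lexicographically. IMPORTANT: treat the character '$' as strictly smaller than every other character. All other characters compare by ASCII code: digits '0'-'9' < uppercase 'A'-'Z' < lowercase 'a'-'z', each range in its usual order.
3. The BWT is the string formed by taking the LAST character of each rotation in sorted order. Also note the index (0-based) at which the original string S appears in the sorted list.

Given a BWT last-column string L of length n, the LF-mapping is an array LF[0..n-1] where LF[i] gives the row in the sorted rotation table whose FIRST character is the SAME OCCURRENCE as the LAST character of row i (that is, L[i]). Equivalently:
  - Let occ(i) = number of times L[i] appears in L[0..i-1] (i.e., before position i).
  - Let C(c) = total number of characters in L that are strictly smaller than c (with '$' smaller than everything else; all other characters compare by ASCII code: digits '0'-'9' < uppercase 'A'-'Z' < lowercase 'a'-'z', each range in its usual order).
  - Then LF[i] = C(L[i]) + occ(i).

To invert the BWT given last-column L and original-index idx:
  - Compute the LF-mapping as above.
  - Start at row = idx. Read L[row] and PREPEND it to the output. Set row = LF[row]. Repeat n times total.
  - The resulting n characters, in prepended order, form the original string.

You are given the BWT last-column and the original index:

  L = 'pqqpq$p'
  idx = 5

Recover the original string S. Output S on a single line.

Answer: qppqqp$

Derivation:
LF mapping: 1 4 5 2 6 0 3
Walk LF starting at row 5, prepending L[row]:
  step 1: row=5, L[5]='$', prepend. Next row=LF[5]=0
  step 2: row=0, L[0]='p', prepend. Next row=LF[0]=1
  step 3: row=1, L[1]='q', prepend. Next row=LF[1]=4
  step 4: row=4, L[4]='q', prepend. Next row=LF[4]=6
  step 5: row=6, L[6]='p', prepend. Next row=LF[6]=3
  step 6: row=3, L[3]='p', prepend. Next row=LF[3]=2
  step 7: row=2, L[2]='q', prepend. Next row=LF[2]=5
Reversed output: qppqqp$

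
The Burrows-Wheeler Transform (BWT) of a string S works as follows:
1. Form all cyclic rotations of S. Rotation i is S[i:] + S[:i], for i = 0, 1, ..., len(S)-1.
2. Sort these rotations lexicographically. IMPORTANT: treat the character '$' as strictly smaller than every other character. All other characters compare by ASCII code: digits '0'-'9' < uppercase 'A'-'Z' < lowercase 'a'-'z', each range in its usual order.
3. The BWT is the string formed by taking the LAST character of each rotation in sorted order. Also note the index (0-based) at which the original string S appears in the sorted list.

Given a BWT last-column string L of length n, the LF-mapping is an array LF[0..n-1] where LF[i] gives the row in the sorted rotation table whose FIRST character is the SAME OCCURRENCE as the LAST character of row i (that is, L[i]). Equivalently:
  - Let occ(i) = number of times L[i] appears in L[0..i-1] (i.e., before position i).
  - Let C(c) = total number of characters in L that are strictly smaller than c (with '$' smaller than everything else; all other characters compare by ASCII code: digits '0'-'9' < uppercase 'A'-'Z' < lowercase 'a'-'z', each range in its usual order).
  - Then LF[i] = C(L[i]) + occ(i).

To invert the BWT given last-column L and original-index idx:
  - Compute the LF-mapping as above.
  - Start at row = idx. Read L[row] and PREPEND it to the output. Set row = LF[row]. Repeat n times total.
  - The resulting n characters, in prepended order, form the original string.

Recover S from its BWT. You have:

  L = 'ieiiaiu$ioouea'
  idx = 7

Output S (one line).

Answer: ieaeuiauooiii$

Derivation:
LF mapping: 5 3 6 7 1 8 12 0 9 10 11 13 4 2
Walk LF starting at row 7, prepending L[row]:
  step 1: row=7, L[7]='$', prepend. Next row=LF[7]=0
  step 2: row=0, L[0]='i', prepend. Next row=LF[0]=5
  step 3: row=5, L[5]='i', prepend. Next row=LF[5]=8
  step 4: row=8, L[8]='i', prepend. Next row=LF[8]=9
  step 5: row=9, L[9]='o', prepend. Next row=LF[9]=10
  step 6: row=10, L[10]='o', prepend. Next row=LF[10]=11
  step 7: row=11, L[11]='u', prepend. Next row=LF[11]=13
  step 8: row=13, L[13]='a', prepend. Next row=LF[13]=2
  step 9: row=2, L[2]='i', prepend. Next row=LF[2]=6
  step 10: row=6, L[6]='u', prepend. Next row=LF[6]=12
  step 11: row=12, L[12]='e', prepend. Next row=LF[12]=4
  step 12: row=4, L[4]='a', prepend. Next row=LF[4]=1
  step 13: row=1, L[1]='e', prepend. Next row=LF[1]=3
  step 14: row=3, L[3]='i', prepend. Next row=LF[3]=7
Reversed output: ieaeuiauooiii$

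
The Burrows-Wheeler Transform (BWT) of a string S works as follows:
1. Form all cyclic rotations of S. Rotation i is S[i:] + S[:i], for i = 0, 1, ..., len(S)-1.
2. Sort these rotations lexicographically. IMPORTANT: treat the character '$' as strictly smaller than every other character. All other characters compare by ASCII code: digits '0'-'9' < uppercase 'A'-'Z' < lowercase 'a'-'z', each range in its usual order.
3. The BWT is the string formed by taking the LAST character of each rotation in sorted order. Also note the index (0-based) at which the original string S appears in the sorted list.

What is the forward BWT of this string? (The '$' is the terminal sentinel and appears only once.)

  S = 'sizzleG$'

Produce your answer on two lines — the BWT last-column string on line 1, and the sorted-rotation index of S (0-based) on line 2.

Answer: Gelsz$zi
5

Derivation:
All 8 rotations (rotation i = S[i:]+S[:i]):
  rot[0] = sizzleG$
  rot[1] = izzleG$s
  rot[2] = zzleG$si
  rot[3] = zleG$siz
  rot[4] = leG$sizz
  rot[5] = eG$sizzl
  rot[6] = G$sizzle
  rot[7] = $sizzleG
Sorted (with $ < everything):
  sorted[0] = $sizzleG  (last char: 'G')
  sorted[1] = G$sizzle  (last char: 'e')
  sorted[2] = eG$sizzl  (last char: 'l')
  sorted[3] = izzleG$s  (last char: 's')
  sorted[4] = leG$sizz  (last char: 'z')
  sorted[5] = sizzleG$  (last char: '$')
  sorted[6] = zleG$siz  (last char: 'z')
  sorted[7] = zzleG$si  (last char: 'i')
Last column: Gelsz$zi
Original string S is at sorted index 5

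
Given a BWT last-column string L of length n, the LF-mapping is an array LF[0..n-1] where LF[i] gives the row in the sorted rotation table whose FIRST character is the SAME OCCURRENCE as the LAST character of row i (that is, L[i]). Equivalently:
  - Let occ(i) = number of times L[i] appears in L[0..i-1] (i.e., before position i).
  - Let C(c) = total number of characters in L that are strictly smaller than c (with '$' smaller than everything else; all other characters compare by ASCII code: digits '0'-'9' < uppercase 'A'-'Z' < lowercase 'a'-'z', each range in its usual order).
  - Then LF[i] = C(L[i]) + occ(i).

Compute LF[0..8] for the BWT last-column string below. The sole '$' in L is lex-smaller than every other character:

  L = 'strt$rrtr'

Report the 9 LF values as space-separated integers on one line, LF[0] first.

Char counts: '$':1, 'r':4, 's':1, 't':3
C (first-col start): C('$')=0, C('r')=1, C('s')=5, C('t')=6
L[0]='s': occ=0, LF[0]=C('s')+0=5+0=5
L[1]='t': occ=0, LF[1]=C('t')+0=6+0=6
L[2]='r': occ=0, LF[2]=C('r')+0=1+0=1
L[3]='t': occ=1, LF[3]=C('t')+1=6+1=7
L[4]='$': occ=0, LF[4]=C('$')+0=0+0=0
L[5]='r': occ=1, LF[5]=C('r')+1=1+1=2
L[6]='r': occ=2, LF[6]=C('r')+2=1+2=3
L[7]='t': occ=2, LF[7]=C('t')+2=6+2=8
L[8]='r': occ=3, LF[8]=C('r')+3=1+3=4

Answer: 5 6 1 7 0 2 3 8 4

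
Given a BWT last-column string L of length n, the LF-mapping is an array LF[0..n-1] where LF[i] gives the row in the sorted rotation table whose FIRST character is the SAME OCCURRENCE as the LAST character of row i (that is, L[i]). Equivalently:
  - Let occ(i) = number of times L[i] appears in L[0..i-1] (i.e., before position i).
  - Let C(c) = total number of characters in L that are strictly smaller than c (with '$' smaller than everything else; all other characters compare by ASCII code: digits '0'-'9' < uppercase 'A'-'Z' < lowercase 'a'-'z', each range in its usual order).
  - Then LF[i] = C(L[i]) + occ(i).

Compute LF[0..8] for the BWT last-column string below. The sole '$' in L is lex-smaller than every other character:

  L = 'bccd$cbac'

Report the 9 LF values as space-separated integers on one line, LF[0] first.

Char counts: '$':1, 'a':1, 'b':2, 'c':4, 'd':1
C (first-col start): C('$')=0, C('a')=1, C('b')=2, C('c')=4, C('d')=8
L[0]='b': occ=0, LF[0]=C('b')+0=2+0=2
L[1]='c': occ=0, LF[1]=C('c')+0=4+0=4
L[2]='c': occ=1, LF[2]=C('c')+1=4+1=5
L[3]='d': occ=0, LF[3]=C('d')+0=8+0=8
L[4]='$': occ=0, LF[4]=C('$')+0=0+0=0
L[5]='c': occ=2, LF[5]=C('c')+2=4+2=6
L[6]='b': occ=1, LF[6]=C('b')+1=2+1=3
L[7]='a': occ=0, LF[7]=C('a')+0=1+0=1
L[8]='c': occ=3, LF[8]=C('c')+3=4+3=7

Answer: 2 4 5 8 0 6 3 1 7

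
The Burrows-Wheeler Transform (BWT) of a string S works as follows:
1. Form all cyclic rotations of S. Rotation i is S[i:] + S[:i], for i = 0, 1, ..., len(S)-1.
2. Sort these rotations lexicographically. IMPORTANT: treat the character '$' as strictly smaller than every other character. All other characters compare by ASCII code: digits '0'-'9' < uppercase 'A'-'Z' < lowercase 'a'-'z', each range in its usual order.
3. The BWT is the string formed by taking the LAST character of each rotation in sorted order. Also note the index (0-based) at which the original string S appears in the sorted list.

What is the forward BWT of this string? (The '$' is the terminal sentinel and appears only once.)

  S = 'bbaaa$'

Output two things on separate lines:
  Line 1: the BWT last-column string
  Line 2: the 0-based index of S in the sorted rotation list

All 6 rotations (rotation i = S[i:]+S[:i]):
  rot[0] = bbaaa$
  rot[1] = baaa$b
  rot[2] = aaa$bb
  rot[3] = aa$bba
  rot[4] = a$bbaa
  rot[5] = $bbaaa
Sorted (with $ < everything):
  sorted[0] = $bbaaa  (last char: 'a')
  sorted[1] = a$bbaa  (last char: 'a')
  sorted[2] = aa$bba  (last char: 'a')
  sorted[3] = aaa$bb  (last char: 'b')
  sorted[4] = baaa$b  (last char: 'b')
  sorted[5] = bbaaa$  (last char: '$')
Last column: aaabb$
Original string S is at sorted index 5

Answer: aaabb$
5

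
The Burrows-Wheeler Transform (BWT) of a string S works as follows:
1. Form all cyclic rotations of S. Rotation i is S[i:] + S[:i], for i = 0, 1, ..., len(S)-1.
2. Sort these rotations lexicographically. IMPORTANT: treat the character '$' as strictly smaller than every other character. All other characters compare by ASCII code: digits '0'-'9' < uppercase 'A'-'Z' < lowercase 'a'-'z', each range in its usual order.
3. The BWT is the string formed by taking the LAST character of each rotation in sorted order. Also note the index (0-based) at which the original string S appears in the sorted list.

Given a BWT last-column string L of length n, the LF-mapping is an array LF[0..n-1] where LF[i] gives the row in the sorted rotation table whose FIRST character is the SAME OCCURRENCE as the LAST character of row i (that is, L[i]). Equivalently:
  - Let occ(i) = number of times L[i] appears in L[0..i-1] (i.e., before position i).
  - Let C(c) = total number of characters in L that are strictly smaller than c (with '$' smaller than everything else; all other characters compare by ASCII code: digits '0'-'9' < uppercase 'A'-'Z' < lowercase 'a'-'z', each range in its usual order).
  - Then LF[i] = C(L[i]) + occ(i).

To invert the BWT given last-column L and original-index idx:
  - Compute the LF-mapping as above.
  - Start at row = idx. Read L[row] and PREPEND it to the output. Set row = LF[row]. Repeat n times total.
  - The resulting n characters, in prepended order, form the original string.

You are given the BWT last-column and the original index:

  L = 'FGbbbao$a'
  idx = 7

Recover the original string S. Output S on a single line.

LF mapping: 1 2 5 6 7 3 8 0 4
Walk LF starting at row 7, prepending L[row]:
  step 1: row=7, L[7]='$', prepend. Next row=LF[7]=0
  step 2: row=0, L[0]='F', prepend. Next row=LF[0]=1
  step 3: row=1, L[1]='G', prepend. Next row=LF[1]=2
  step 4: row=2, L[2]='b', prepend. Next row=LF[2]=5
  step 5: row=5, L[5]='a', prepend. Next row=LF[5]=3
  step 6: row=3, L[3]='b', prepend. Next row=LF[3]=6
  step 7: row=6, L[6]='o', prepend. Next row=LF[6]=8
  step 8: row=8, L[8]='a', prepend. Next row=LF[8]=4
  step 9: row=4, L[4]='b', prepend. Next row=LF[4]=7
Reversed output: baobabGF$

Answer: baobabGF$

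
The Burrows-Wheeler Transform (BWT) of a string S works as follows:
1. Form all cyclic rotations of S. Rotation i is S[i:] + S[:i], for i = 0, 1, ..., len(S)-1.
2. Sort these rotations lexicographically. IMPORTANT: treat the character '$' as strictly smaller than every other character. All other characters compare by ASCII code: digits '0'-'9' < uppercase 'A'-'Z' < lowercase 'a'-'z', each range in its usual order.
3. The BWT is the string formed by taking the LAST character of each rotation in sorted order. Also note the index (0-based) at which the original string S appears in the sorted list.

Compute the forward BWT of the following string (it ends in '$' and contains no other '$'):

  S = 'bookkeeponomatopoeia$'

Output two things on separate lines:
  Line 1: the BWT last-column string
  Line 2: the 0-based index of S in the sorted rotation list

Answer: aim$koeekoooponpbtoea
3

Derivation:
All 21 rotations (rotation i = S[i:]+S[:i]):
  rot[0] = bookkeeponomatopoeia$
  rot[1] = ookkeeponomatopoeia$b
  rot[2] = okkeeponomatopoeia$bo
  rot[3] = kkeeponomatopoeia$boo
  rot[4] = keeponomatopoeia$book
  rot[5] = eeponomatopoeia$bookk
  rot[6] = eponomatopoeia$bookke
  rot[7] = ponomatopoeia$bookkee
  rot[8] = onomatopoeia$bookkeep
  rot[9] = nomatopoeia$bookkeepo
  rot[10] = omatopoeia$bookkeepon
  rot[11] = matopoeia$bookkeepono
  rot[12] = atopoeia$bookkeeponom
  rot[13] = topoeia$bookkeeponoma
  rot[14] = opoeia$bookkeeponomat
  rot[15] = poeia$bookkeeponomato
  rot[16] = oeia$bookkeeponomatop
  rot[17] = eia$bookkeeponomatopo
  rot[18] = ia$bookkeeponomatopoe
  rot[19] = a$bookkeeponomatopoei
  rot[20] = $bookkeeponomatopoeia
Sorted (with $ < everything):
  sorted[0] = $bookkeeponomatopoeia  (last char: 'a')
  sorted[1] = a$bookkeeponomatopoei  (last char: 'i')
  sorted[2] = atopoeia$bookkeeponom  (last char: 'm')
  sorted[3] = bookkeeponomatopoeia$  (last char: '$')
  sorted[4] = eeponomatopoeia$bookk  (last char: 'k')
  sorted[5] = eia$bookkeeponomatopo  (last char: 'o')
  sorted[6] = eponomatopoeia$bookke  (last char: 'e')
  sorted[7] = ia$bookkeeponomatopoe  (last char: 'e')
  sorted[8] = keeponomatopoeia$book  (last char: 'k')
  sorted[9] = kkeeponomatopoeia$boo  (last char: 'o')
  sorted[10] = matopoeia$bookkeepono  (last char: 'o')
  sorted[11] = nomatopoeia$bookkeepo  (last char: 'o')
  sorted[12] = oeia$bookkeeponomatop  (last char: 'p')
  sorted[13] = okkeeponomatopoeia$bo  (last char: 'o')
  sorted[14] = omatopoeia$bookkeepon  (last char: 'n')
  sorted[15] = onomatopoeia$bookkeep  (last char: 'p')
  sorted[16] = ookkeeponomatopoeia$b  (last char: 'b')
  sorted[17] = opoeia$bookkeeponomat  (last char: 't')
  sorted[18] = poeia$bookkeeponomato  (last char: 'o')
  sorted[19] = ponomatopoeia$bookkee  (last char: 'e')
  sorted[20] = topoeia$bookkeeponoma  (last char: 'a')
Last column: aim$koeekoooponpbtoea
Original string S is at sorted index 3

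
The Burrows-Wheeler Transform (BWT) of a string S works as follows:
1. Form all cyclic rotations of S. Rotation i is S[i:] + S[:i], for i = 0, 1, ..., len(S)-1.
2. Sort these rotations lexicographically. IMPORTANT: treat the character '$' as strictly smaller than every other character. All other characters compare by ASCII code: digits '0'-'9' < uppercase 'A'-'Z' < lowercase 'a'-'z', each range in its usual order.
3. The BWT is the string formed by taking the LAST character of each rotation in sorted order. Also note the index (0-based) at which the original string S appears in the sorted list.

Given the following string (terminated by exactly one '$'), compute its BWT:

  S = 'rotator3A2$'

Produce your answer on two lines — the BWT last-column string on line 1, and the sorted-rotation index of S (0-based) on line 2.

Answer: 2Ar3ttro$oa
8

Derivation:
All 11 rotations (rotation i = S[i:]+S[:i]):
  rot[0] = rotator3A2$
  rot[1] = otator3A2$r
  rot[2] = tator3A2$ro
  rot[3] = ator3A2$rot
  rot[4] = tor3A2$rota
  rot[5] = or3A2$rotat
  rot[6] = r3A2$rotato
  rot[7] = 3A2$rotator
  rot[8] = A2$rotator3
  rot[9] = 2$rotator3A
  rot[10] = $rotator3A2
Sorted (with $ < everything):
  sorted[0] = $rotator3A2  (last char: '2')
  sorted[1] = 2$rotator3A  (last char: 'A')
  sorted[2] = 3A2$rotator  (last char: 'r')
  sorted[3] = A2$rotator3  (last char: '3')
  sorted[4] = ator3A2$rot  (last char: 't')
  sorted[5] = or3A2$rotat  (last char: 't')
  sorted[6] = otator3A2$r  (last char: 'r')
  sorted[7] = r3A2$rotato  (last char: 'o')
  sorted[8] = rotator3A2$  (last char: '$')
  sorted[9] = tator3A2$ro  (last char: 'o')
  sorted[10] = tor3A2$rota  (last char: 'a')
Last column: 2Ar3ttro$oa
Original string S is at sorted index 8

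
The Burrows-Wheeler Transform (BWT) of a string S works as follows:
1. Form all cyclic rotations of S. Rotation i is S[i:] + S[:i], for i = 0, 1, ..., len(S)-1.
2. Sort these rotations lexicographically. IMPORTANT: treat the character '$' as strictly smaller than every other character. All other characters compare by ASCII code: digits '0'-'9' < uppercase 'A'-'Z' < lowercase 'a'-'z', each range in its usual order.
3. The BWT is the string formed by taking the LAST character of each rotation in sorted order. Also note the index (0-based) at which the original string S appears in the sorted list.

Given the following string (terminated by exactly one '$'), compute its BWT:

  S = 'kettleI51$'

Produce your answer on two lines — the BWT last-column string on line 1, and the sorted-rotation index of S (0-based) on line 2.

Answer: 15Ielk$tte
6

Derivation:
All 10 rotations (rotation i = S[i:]+S[:i]):
  rot[0] = kettleI51$
  rot[1] = ettleI51$k
  rot[2] = ttleI51$ke
  rot[3] = tleI51$ket
  rot[4] = leI51$kett
  rot[5] = eI51$kettl
  rot[6] = I51$kettle
  rot[7] = 51$kettleI
  rot[8] = 1$kettleI5
  rot[9] = $kettleI51
Sorted (with $ < everything):
  sorted[0] = $kettleI51  (last char: '1')
  sorted[1] = 1$kettleI5  (last char: '5')
  sorted[2] = 51$kettleI  (last char: 'I')
  sorted[3] = I51$kettle  (last char: 'e')
  sorted[4] = eI51$kettl  (last char: 'l')
  sorted[5] = ettleI51$k  (last char: 'k')
  sorted[6] = kettleI51$  (last char: '$')
  sorted[7] = leI51$kett  (last char: 't')
  sorted[8] = tleI51$ket  (last char: 't')
  sorted[9] = ttleI51$ke  (last char: 'e')
Last column: 15Ielk$tte
Original string S is at sorted index 6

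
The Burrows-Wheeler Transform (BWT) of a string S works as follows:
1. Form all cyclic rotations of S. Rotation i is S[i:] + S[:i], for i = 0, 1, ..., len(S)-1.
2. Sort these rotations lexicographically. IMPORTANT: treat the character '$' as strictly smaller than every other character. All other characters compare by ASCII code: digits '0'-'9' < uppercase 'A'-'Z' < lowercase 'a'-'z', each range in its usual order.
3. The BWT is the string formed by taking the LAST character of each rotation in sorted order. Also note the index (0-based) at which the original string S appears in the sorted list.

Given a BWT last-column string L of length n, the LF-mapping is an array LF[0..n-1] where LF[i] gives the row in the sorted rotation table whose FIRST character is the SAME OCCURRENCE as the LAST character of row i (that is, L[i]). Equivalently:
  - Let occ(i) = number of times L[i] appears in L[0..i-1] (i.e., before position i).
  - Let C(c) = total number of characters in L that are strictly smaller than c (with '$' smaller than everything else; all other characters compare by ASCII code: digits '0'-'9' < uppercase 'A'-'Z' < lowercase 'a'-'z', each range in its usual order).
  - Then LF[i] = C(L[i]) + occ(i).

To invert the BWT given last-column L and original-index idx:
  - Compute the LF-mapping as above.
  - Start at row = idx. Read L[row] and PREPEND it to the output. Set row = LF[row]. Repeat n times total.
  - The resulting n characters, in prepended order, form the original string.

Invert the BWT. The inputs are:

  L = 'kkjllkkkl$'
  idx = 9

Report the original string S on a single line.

LF mapping: 2 3 1 7 8 4 5 6 9 0
Walk LF starting at row 9, prepending L[row]:
  step 1: row=9, L[9]='$', prepend. Next row=LF[9]=0
  step 2: row=0, L[0]='k', prepend. Next row=LF[0]=2
  step 3: row=2, L[2]='j', prepend. Next row=LF[2]=1
  step 4: row=1, L[1]='k', prepend. Next row=LF[1]=3
  step 5: row=3, L[3]='l', prepend. Next row=LF[3]=7
  step 6: row=7, L[7]='k', prepend. Next row=LF[7]=6
  step 7: row=6, L[6]='k', prepend. Next row=LF[6]=5
  step 8: row=5, L[5]='k', prepend. Next row=LF[5]=4
  step 9: row=4, L[4]='l', prepend. Next row=LF[4]=8
  step 10: row=8, L[8]='l', prepend. Next row=LF[8]=9
Reversed output: llkkklkjk$

Answer: llkkklkjk$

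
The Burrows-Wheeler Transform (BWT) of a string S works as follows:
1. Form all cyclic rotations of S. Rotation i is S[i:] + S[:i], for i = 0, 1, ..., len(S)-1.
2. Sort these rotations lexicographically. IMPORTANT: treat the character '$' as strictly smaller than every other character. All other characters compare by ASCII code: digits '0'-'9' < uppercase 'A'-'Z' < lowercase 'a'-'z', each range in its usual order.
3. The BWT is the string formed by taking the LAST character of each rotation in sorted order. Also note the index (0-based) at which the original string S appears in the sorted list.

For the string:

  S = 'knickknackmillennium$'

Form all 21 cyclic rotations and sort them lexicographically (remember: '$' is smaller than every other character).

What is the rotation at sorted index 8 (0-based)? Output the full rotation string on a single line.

All 21 rotations (rotation i = S[i:]+S[:i]):
  rot[0] = knickknackmillennium$
  rot[1] = nickknackmillennium$k
  rot[2] = ickknackmillennium$kn
  rot[3] = ckknackmillennium$kni
  rot[4] = kknackmillennium$knic
  rot[5] = knackmillennium$knick
  rot[6] = nackmillennium$knickk
  rot[7] = ackmillennium$knickkn
  rot[8] = ckmillennium$knickkna
  rot[9] = kmillennium$knickknac
  rot[10] = millennium$knickknack
  rot[11] = illennium$knickknackm
  rot[12] = llennium$knickknackmi
  rot[13] = lennium$knickknackmil
  rot[14] = ennium$knickknackmill
  rot[15] = nnium$knickknackmille
  rot[16] = nium$knickknackmillen
  rot[17] = ium$knickknackmillenn
  rot[18] = um$knickknackmillenni
  rot[19] = m$knickknackmillenniu
  rot[20] = $knickknackmillennium
Sorted (with $ < everything):
  sorted[0] = $knickknackmillennium
  sorted[1] = ackmillennium$knickkn
  sorted[2] = ckknackmillennium$kni
  sorted[3] = ckmillennium$knickkna
  sorted[4] = ennium$knickknackmill
  sorted[5] = ickknackmillennium$kn
  sorted[6] = illennium$knickknackm
  sorted[7] = ium$knickknackmillenn
  sorted[8] = kknackmillennium$knic
  sorted[9] = kmillennium$knickknac
  sorted[10] = knackmillennium$knick
  sorted[11] = knickknackmillennium$
  sorted[12] = lennium$knickknackmil
  sorted[13] = llennium$knickknackmi
  sorted[14] = m$knickknackmillenniu
  sorted[15] = millennium$knickknack
  sorted[16] = nackmillennium$knickk
  sorted[17] = nickknackmillennium$k
  sorted[18] = nium$knickknackmillen
  sorted[19] = nnium$knickknackmille
  sorted[20] = um$knickknackmillenni
sorted[8] = kknackmillennium$knic

Answer: kknackmillennium$knic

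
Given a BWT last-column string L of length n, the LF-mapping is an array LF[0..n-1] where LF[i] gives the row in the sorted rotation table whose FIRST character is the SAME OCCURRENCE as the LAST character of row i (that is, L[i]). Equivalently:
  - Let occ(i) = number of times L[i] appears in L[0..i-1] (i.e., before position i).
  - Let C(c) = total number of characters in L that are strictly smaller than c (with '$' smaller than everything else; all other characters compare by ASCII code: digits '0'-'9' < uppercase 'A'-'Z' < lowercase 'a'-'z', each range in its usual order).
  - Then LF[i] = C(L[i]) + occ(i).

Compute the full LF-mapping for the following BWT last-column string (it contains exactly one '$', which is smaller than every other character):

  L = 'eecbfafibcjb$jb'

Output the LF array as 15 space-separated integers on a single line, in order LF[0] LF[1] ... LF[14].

Answer: 8 9 6 2 10 1 11 12 3 7 13 4 0 14 5

Derivation:
Char counts: '$':1, 'a':1, 'b':4, 'c':2, 'e':2, 'f':2, 'i':1, 'j':2
C (first-col start): C('$')=0, C('a')=1, C('b')=2, C('c')=6, C('e')=8, C('f')=10, C('i')=12, C('j')=13
L[0]='e': occ=0, LF[0]=C('e')+0=8+0=8
L[1]='e': occ=1, LF[1]=C('e')+1=8+1=9
L[2]='c': occ=0, LF[2]=C('c')+0=6+0=6
L[3]='b': occ=0, LF[3]=C('b')+0=2+0=2
L[4]='f': occ=0, LF[4]=C('f')+0=10+0=10
L[5]='a': occ=0, LF[5]=C('a')+0=1+0=1
L[6]='f': occ=1, LF[6]=C('f')+1=10+1=11
L[7]='i': occ=0, LF[7]=C('i')+0=12+0=12
L[8]='b': occ=1, LF[8]=C('b')+1=2+1=3
L[9]='c': occ=1, LF[9]=C('c')+1=6+1=7
L[10]='j': occ=0, LF[10]=C('j')+0=13+0=13
L[11]='b': occ=2, LF[11]=C('b')+2=2+2=4
L[12]='$': occ=0, LF[12]=C('$')+0=0+0=0
L[13]='j': occ=1, LF[13]=C('j')+1=13+1=14
L[14]='b': occ=3, LF[14]=C('b')+3=2+3=5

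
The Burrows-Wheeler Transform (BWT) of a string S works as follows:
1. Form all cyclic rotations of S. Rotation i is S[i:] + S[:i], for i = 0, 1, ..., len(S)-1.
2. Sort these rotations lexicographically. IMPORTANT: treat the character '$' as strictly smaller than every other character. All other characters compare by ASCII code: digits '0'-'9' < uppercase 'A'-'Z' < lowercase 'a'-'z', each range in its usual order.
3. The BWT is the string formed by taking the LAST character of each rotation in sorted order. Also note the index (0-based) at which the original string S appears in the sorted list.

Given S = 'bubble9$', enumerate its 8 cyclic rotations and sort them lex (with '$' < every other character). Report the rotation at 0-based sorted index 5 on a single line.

All 8 rotations (rotation i = S[i:]+S[:i]):
  rot[0] = bubble9$
  rot[1] = ubble9$b
  rot[2] = bble9$bu
  rot[3] = ble9$bub
  rot[4] = le9$bubb
  rot[5] = e9$bubbl
  rot[6] = 9$bubble
  rot[7] = $bubble9
Sorted (with $ < everything):
  sorted[0] = $bubble9
  sorted[1] = 9$bubble
  sorted[2] = bble9$bu
  sorted[3] = ble9$bub
  sorted[4] = bubble9$
  sorted[5] = e9$bubbl
  sorted[6] = le9$bubb
  sorted[7] = ubble9$b
sorted[5] = e9$bubbl

Answer: e9$bubbl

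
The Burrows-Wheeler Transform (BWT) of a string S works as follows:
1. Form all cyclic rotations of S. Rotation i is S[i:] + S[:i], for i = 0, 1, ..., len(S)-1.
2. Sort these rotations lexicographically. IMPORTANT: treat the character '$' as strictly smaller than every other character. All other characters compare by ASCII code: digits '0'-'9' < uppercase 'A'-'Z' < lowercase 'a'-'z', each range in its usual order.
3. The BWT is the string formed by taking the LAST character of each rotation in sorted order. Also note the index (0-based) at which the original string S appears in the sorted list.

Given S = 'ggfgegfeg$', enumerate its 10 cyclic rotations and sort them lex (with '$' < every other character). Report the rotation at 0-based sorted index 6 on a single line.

Answer: gegfeg$ggf

Derivation:
All 10 rotations (rotation i = S[i:]+S[:i]):
  rot[0] = ggfgegfeg$
  rot[1] = gfgegfeg$g
  rot[2] = fgegfeg$gg
  rot[3] = gegfeg$ggf
  rot[4] = egfeg$ggfg
  rot[5] = gfeg$ggfge
  rot[6] = feg$ggfgeg
  rot[7] = eg$ggfgegf
  rot[8] = g$ggfgegfe
  rot[9] = $ggfgegfeg
Sorted (with $ < everything):
  sorted[0] = $ggfgegfeg
  sorted[1] = eg$ggfgegf
  sorted[2] = egfeg$ggfg
  sorted[3] = feg$ggfgeg
  sorted[4] = fgegfeg$gg
  sorted[5] = g$ggfgegfe
  sorted[6] = gegfeg$ggf
  sorted[7] = gfeg$ggfge
  sorted[8] = gfgegfeg$g
  sorted[9] = ggfgegfeg$
sorted[6] = gegfeg$ggf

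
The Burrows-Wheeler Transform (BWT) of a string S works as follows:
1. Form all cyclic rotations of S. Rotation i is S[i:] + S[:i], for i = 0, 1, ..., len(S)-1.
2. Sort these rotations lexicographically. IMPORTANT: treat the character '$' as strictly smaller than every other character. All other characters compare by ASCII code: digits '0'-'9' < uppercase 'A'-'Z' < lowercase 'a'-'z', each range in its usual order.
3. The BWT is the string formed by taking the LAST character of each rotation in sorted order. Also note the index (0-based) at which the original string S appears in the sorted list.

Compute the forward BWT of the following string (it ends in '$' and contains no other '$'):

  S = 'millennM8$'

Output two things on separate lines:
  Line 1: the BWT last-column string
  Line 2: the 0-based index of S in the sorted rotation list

All 10 rotations (rotation i = S[i:]+S[:i]):
  rot[0] = millennM8$
  rot[1] = illennM8$m
  rot[2] = llennM8$mi
  rot[3] = lennM8$mil
  rot[4] = ennM8$mill
  rot[5] = nnM8$mille
  rot[6] = nM8$millen
  rot[7] = M8$millenn
  rot[8] = 8$millennM
  rot[9] = $millennM8
Sorted (with $ < everything):
  sorted[0] = $millennM8  (last char: '8')
  sorted[1] = 8$millennM  (last char: 'M')
  sorted[2] = M8$millenn  (last char: 'n')
  sorted[3] = ennM8$mill  (last char: 'l')
  sorted[4] = illennM8$m  (last char: 'm')
  sorted[5] = lennM8$mil  (last char: 'l')
  sorted[6] = llennM8$mi  (last char: 'i')
  sorted[7] = millennM8$  (last char: '$')
  sorted[8] = nM8$millen  (last char: 'n')
  sorted[9] = nnM8$mille  (last char: 'e')
Last column: 8Mnlmli$ne
Original string S is at sorted index 7

Answer: 8Mnlmli$ne
7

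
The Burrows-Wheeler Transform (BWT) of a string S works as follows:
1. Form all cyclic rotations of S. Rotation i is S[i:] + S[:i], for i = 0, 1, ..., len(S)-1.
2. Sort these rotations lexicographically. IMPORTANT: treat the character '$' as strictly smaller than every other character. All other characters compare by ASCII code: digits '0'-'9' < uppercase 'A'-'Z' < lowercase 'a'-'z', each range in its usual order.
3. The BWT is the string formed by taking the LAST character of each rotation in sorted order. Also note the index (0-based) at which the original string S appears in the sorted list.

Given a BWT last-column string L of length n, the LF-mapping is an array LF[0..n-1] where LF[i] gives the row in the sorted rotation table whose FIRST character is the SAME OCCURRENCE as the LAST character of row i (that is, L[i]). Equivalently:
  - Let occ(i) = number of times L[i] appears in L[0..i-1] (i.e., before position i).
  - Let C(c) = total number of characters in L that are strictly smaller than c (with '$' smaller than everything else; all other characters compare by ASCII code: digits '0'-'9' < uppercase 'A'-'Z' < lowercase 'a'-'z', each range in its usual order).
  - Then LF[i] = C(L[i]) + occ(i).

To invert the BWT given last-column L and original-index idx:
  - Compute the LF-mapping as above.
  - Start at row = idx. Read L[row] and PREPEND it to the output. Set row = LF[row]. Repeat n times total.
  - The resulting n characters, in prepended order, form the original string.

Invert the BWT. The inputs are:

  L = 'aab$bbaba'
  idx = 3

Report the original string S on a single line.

Answer: ababbbaa$

Derivation:
LF mapping: 1 2 5 0 6 7 3 8 4
Walk LF starting at row 3, prepending L[row]:
  step 1: row=3, L[3]='$', prepend. Next row=LF[3]=0
  step 2: row=0, L[0]='a', prepend. Next row=LF[0]=1
  step 3: row=1, L[1]='a', prepend. Next row=LF[1]=2
  step 4: row=2, L[2]='b', prepend. Next row=LF[2]=5
  step 5: row=5, L[5]='b', prepend. Next row=LF[5]=7
  step 6: row=7, L[7]='b', prepend. Next row=LF[7]=8
  step 7: row=8, L[8]='a', prepend. Next row=LF[8]=4
  step 8: row=4, L[4]='b', prepend. Next row=LF[4]=6
  step 9: row=6, L[6]='a', prepend. Next row=LF[6]=3
Reversed output: ababbbaa$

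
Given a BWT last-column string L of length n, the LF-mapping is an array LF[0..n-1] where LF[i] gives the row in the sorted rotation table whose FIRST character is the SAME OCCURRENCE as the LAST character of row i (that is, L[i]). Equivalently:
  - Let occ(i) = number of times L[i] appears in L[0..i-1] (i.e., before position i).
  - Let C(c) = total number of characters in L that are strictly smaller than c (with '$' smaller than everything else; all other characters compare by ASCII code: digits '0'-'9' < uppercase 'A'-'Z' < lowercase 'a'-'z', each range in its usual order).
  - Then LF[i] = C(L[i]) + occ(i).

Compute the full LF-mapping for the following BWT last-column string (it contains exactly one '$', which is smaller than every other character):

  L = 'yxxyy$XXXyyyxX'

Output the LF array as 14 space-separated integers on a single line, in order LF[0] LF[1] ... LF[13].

Char counts: '$':1, 'X':4, 'x':3, 'y':6
C (first-col start): C('$')=0, C('X')=1, C('x')=5, C('y')=8
L[0]='y': occ=0, LF[0]=C('y')+0=8+0=8
L[1]='x': occ=0, LF[1]=C('x')+0=5+0=5
L[2]='x': occ=1, LF[2]=C('x')+1=5+1=6
L[3]='y': occ=1, LF[3]=C('y')+1=8+1=9
L[4]='y': occ=2, LF[4]=C('y')+2=8+2=10
L[5]='$': occ=0, LF[5]=C('$')+0=0+0=0
L[6]='X': occ=0, LF[6]=C('X')+0=1+0=1
L[7]='X': occ=1, LF[7]=C('X')+1=1+1=2
L[8]='X': occ=2, LF[8]=C('X')+2=1+2=3
L[9]='y': occ=3, LF[9]=C('y')+3=8+3=11
L[10]='y': occ=4, LF[10]=C('y')+4=8+4=12
L[11]='y': occ=5, LF[11]=C('y')+5=8+5=13
L[12]='x': occ=2, LF[12]=C('x')+2=5+2=7
L[13]='X': occ=3, LF[13]=C('X')+3=1+3=4

Answer: 8 5 6 9 10 0 1 2 3 11 12 13 7 4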